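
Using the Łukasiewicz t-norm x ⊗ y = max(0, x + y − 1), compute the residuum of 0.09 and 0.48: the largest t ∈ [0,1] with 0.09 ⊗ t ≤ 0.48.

1.00

The residuum of the Łukasiewicz t-norm gives the supremum: min(1, 1 − 0.09 + 0.48).
1 − 0.09 + 0.48 = 1.39, so t = min(1, 1.39) = 1.00.
Check: 0.09 ⊗ 1.00 = max(0, 0.09) = 0.09 ≤ 0.48.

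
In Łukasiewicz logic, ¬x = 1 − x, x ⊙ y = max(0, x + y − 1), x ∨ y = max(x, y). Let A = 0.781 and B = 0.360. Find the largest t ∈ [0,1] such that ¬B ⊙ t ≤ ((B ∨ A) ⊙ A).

0.922

¬B = 1 − 0.360 = 0.640
So the left factor is ¬B = 0.640.
B ∨ A = max(0.360, 0.781) = 0.781
(B ∨ A) ⊙ A = max(0, 0.781 + 0.781 − 1) = max(0, 0.562) = 0.562
So the right-hand bound is (B ∨ A) ⊙ A = 0.562.
The residuum of the Łukasiewicz t-norm gives the supremum: min(1, 1 − 0.640 + 0.562).
1 − 0.640 + 0.562 = 0.922, so t = min(1, 0.922) = 0.922.
Check: 0.640 ⊙ 0.922 = max(0, 0.562) = 0.562 ≤ 0.562.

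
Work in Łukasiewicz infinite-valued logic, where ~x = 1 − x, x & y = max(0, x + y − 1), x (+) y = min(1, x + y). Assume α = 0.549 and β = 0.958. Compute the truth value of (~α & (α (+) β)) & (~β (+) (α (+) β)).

~α = 1 − 0.549 = 0.451
α (+) β = min(1, 0.549 + 0.958) = min(1, 1.507) = 1.000
~α & (α (+) β) = max(0, 0.451 + 1.000 − 1) = max(0, 0.451) = 0.451
~β = 1 − 0.958 = 0.042
~β (+) (α (+) β) = min(1, 0.042 + 1.000) = min(1, 1.042) = 1.000
(~α & (α (+) β)) & (~β (+) (α (+) β)) = max(0, 0.451 + 1.000 − 1) = max(0, 0.451) = 0.451

0.451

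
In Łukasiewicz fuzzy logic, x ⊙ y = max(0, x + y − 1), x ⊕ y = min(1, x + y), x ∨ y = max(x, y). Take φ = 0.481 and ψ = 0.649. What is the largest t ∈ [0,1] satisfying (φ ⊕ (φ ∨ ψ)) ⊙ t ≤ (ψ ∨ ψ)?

φ ∨ ψ = max(0.481, 0.649) = 0.649
φ ⊕ (φ ∨ ψ) = min(1, 0.481 + 0.649) = min(1, 1.130) = 1.000
So the left factor is φ ⊕ (φ ∨ ψ) = 1.000.
ψ ∨ ψ = max(0.649, 0.649) = 0.649
So the right-hand bound is ψ ∨ ψ = 0.649.
The residuum of the Łukasiewicz t-norm gives the supremum: min(1, 1 − 1.000 + 0.649).
1 − 1.000 + 0.649 = 0.649, so t = min(1, 0.649) = 0.649.
Check: 1.000 ⊙ 0.649 = max(0, 0.649) = 0.649 ≤ 0.649.

0.649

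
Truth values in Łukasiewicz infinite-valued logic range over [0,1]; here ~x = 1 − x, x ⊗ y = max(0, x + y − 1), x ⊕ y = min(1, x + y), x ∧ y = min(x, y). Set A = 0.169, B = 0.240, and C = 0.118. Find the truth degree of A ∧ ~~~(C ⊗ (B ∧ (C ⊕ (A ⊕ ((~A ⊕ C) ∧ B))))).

0.169

~A = 1 − 0.169 = 0.831
~A ⊕ C = min(1, 0.831 + 0.118) = min(1, 0.949) = 0.949
(~A ⊕ C) ∧ B = min(0.949, 0.240) = 0.240
A ⊕ ((~A ⊕ C) ∧ B) = min(1, 0.169 + 0.240) = min(1, 0.409) = 0.409
C ⊕ (A ⊕ ((~A ⊕ C) ∧ B)) = min(1, 0.118 + 0.409) = min(1, 0.527) = 0.527
B ∧ (C ⊕ (A ⊕ ((~A ⊕ C) ∧ B))) = min(0.240, 0.527) = 0.240
C ⊗ (B ∧ (C ⊕ (A ⊕ ((~A ⊕ C) ∧ B)))) = max(0, 0.118 + 0.240 − 1) = max(0, -0.642) = 0.000
~(C ⊗ (B ∧ (C ⊕ (A ⊕ ((~A ⊕ C) ∧ B))))) = 1 − 0.000 = 1.000
~~(C ⊗ (B ∧ (C ⊕ (A ⊕ ((~A ⊕ C) ∧ B))))) = 1 − 1.000 = 0.000
~~~(C ⊗ (B ∧ (C ⊕ (A ⊕ ((~A ⊕ C) ∧ B))))) = 1 − 0.000 = 1.000
A ∧ ~~~(C ⊗ (B ∧ (C ⊕ (A ⊕ ((~A ⊕ C) ∧ B))))) = min(0.169, 1.000) = 0.169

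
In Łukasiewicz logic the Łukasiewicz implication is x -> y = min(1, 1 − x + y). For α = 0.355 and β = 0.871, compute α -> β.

α -> β = min(1, 1 − 0.355 + 0.871) = min(1, 1.516) = 1.000
For comparison, the Gödel implication (1 if x ≤ y else y) would give 1.000.

1.000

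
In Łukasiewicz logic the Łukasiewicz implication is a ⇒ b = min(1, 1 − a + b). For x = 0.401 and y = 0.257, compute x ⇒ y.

0.856

x ⇒ y = min(1, 1 − 0.401 + 0.257) = min(1, 0.856) = 0.856
For comparison, the Gödel implication (1 if a ≤ b else b) would give 0.257.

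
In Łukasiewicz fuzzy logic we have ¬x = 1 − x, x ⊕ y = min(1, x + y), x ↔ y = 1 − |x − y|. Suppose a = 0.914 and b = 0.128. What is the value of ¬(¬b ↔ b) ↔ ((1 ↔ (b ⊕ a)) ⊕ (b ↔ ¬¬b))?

¬b = 1 − 0.128 = 0.872
¬b ↔ b = 1 − |0.872 − 0.128| = 1 − 0.744 = 0.256
¬(¬b ↔ b) = 1 − 0.256 = 0.744
b ⊕ a = min(1, 0.128 + 0.914) = min(1, 1.042) = 1.000
1 ↔ (b ⊕ a) = 1 − |1.000 − 1.000| = 1 − 0.000 = 1.000
¬¬b = 1 − 0.872 = 0.128
b ↔ ¬¬b = 1 − |0.128 − 0.128| = 1 − 0.000 = 1.000
(1 ↔ (b ⊕ a)) ⊕ (b ↔ ¬¬b) = min(1, 1.000 + 1.000) = min(1, 2.000) = 1.000
¬(¬b ↔ b) ↔ ((1 ↔ (b ⊕ a)) ⊕ (b ↔ ¬¬b)) = 1 − |0.744 − 1.000| = 1 − 0.256 = 0.744

0.744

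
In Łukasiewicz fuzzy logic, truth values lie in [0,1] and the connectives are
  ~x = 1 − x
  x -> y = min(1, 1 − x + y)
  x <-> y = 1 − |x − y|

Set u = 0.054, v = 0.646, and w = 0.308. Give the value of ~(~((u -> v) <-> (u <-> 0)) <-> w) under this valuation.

u -> v = min(1, 1 − 0.054 + 0.646) = min(1, 1.592) = 1.000
u <-> 0 = 1 − |0.054 − 0.000| = 1 − 0.054 = 0.946
(u -> v) <-> (u <-> 0) = 1 − |1.000 − 0.946| = 1 − 0.054 = 0.946
~((u -> v) <-> (u <-> 0)) = 1 − 0.946 = 0.054
~((u -> v) <-> (u <-> 0)) <-> w = 1 − |0.054 − 0.308| = 1 − 0.254 = 0.746
~(~((u -> v) <-> (u <-> 0)) <-> w) = 1 − 0.746 = 0.254

0.254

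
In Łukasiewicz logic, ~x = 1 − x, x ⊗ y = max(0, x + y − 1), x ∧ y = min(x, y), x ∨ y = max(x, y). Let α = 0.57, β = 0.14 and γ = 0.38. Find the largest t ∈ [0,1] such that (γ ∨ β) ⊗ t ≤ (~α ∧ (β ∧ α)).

γ ∨ β = max(0.38, 0.14) = 0.38
So the left factor is γ ∨ β = 0.38.
~α = 1 − 0.57 = 0.43
β ∧ α = min(0.14, 0.57) = 0.14
~α ∧ (β ∧ α) = min(0.43, 0.14) = 0.14
So the right-hand bound is ~α ∧ (β ∧ α) = 0.14.
The residuum of the Łukasiewicz t-norm gives the supremum: min(1, 1 − 0.38 + 0.14).
1 − 0.38 + 0.14 = 0.76, so t = min(1, 0.76) = 0.76.
Check: 0.38 ⊗ 0.76 = max(0, 0.14) = 0.14 ≤ 0.14.

0.76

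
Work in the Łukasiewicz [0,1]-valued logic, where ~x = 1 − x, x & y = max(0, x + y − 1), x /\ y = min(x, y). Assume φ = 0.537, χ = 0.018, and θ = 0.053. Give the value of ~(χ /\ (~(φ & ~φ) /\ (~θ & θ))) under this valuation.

~φ = 1 − 0.537 = 0.463
φ & ~φ = max(0, 0.537 + 0.463 − 1) = max(0, 0.000) = 0.000
~(φ & ~φ) = 1 − 0.000 = 1.000
~θ = 1 − 0.053 = 0.947
~θ & θ = max(0, 0.947 + 0.053 − 1) = max(0, 0.000) = 0.000
~(φ & ~φ) /\ (~θ & θ) = min(1.000, 0.000) = 0.000
χ /\ (~(φ & ~φ) /\ (~θ & θ)) = min(0.018, 0.000) = 0.000
~(χ /\ (~(φ & ~φ) /\ (~θ & θ))) = 1 − 0.000 = 1.000

1.000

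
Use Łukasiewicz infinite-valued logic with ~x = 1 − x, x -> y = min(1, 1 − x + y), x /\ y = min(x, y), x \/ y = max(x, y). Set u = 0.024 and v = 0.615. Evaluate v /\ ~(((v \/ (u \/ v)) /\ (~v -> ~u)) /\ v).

0.385

u \/ v = max(0.024, 0.615) = 0.615
v \/ (u \/ v) = max(0.615, 0.615) = 0.615
~v = 1 − 0.615 = 0.385
~u = 1 − 0.024 = 0.976
~v -> ~u = min(1, 1 − 0.385 + 0.976) = min(1, 1.591) = 1.000
(v \/ (u \/ v)) /\ (~v -> ~u) = min(0.615, 1.000) = 0.615
((v \/ (u \/ v)) /\ (~v -> ~u)) /\ v = min(0.615, 0.615) = 0.615
~(((v \/ (u \/ v)) /\ (~v -> ~u)) /\ v) = 1 − 0.615 = 0.385
v /\ ~(((v \/ (u \/ v)) /\ (~v -> ~u)) /\ v) = min(0.615, 0.385) = 0.385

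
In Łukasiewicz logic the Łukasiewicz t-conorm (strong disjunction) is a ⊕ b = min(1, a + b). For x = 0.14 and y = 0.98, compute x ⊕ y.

x ⊕ y = min(1, 0.14 + 0.98) = min(1, 1.12) = 1.00
For comparison, the Gödel t-conorm max(a, b) would give 0.98.

1.00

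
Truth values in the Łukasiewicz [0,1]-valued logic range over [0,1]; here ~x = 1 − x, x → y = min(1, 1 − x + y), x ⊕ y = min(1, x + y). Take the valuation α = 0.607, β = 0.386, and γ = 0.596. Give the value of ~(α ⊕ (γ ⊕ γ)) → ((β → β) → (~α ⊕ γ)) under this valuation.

γ ⊕ γ = min(1, 0.596 + 0.596) = min(1, 1.192) = 1.000
α ⊕ (γ ⊕ γ) = min(1, 0.607 + 1.000) = min(1, 1.607) = 1.000
~(α ⊕ (γ ⊕ γ)) = 1 − 1.000 = 0.000
β → β = min(1, 1 − 0.386 + 0.386) = min(1, 1.000) = 1.000
~α = 1 − 0.607 = 0.393
~α ⊕ γ = min(1, 0.393 + 0.596) = min(1, 0.989) = 0.989
(β → β) → (~α ⊕ γ) = min(1, 1 − 1.000 + 0.989) = min(1, 0.989) = 0.989
~(α ⊕ (γ ⊕ γ)) → ((β → β) → (~α ⊕ γ)) = min(1, 1 − 0.000 + 0.989) = min(1, 1.989) = 1.000

1.000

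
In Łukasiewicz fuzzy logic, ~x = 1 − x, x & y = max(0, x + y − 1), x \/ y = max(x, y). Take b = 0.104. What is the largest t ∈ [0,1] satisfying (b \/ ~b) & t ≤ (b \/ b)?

~b = 1 − 0.104 = 0.896
b \/ ~b = max(0.104, 0.896) = 0.896
So the left factor is b \/ ~b = 0.896.
b \/ b = max(0.104, 0.104) = 0.104
So the right-hand bound is b \/ b = 0.104.
The residuum of the Łukasiewicz t-norm gives the supremum: min(1, 1 − 0.896 + 0.104).
1 − 0.896 + 0.104 = 0.208, so t = min(1, 0.208) = 0.208.
Check: 0.896 & 0.208 = max(0, 0.104) = 0.104 ≤ 0.104.

0.208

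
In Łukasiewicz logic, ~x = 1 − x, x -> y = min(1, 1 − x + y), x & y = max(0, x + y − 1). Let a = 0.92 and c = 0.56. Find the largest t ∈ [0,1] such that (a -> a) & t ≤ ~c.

0.44

a -> a = min(1, 1 − 0.92 + 0.92) = min(1, 1.00) = 1.00
So the left factor is a -> a = 1.00.
~c = 1 − 0.56 = 0.44
So the right-hand bound is ~c = 0.44.
The residuum of the Łukasiewicz t-norm gives the supremum: min(1, 1 − 1.00 + 0.44).
1 − 1.00 + 0.44 = 0.44, so t = min(1, 0.44) = 0.44.
Check: 1.00 & 0.44 = max(0, 0.44) = 0.44 ≤ 0.44.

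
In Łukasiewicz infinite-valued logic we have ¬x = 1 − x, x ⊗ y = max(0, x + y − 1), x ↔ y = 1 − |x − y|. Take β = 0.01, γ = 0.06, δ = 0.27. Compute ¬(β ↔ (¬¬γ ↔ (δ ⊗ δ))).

¬γ = 1 − 0.06 = 0.94
¬¬γ = 1 − 0.94 = 0.06
δ ⊗ δ = max(0, 0.27 + 0.27 − 1) = max(0, -0.46) = 0.00
¬¬γ ↔ (δ ⊗ δ) = 1 − |0.06 − 0.00| = 1 − 0.06 = 0.94
β ↔ (¬¬γ ↔ (δ ⊗ δ)) = 1 − |0.01 − 0.94| = 1 − 0.93 = 0.07
¬(β ↔ (¬¬γ ↔ (δ ⊗ δ))) = 1 − 0.07 = 0.93

0.93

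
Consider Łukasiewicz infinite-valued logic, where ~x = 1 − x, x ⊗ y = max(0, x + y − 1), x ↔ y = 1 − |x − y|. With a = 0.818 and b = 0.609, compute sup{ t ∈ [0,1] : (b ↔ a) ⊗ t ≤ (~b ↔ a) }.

b ↔ a = 1 − |0.609 − 0.818| = 1 − 0.209 = 0.791
So the left factor is b ↔ a = 0.791.
~b = 1 − 0.609 = 0.391
~b ↔ a = 1 − |0.391 − 0.818| = 1 − 0.427 = 0.573
So the right-hand bound is ~b ↔ a = 0.573.
The residuum of the Łukasiewicz t-norm gives the supremum: min(1, 1 − 0.791 + 0.573).
1 − 0.791 + 0.573 = 0.782, so t = min(1, 0.782) = 0.782.
Check: 0.791 ⊗ 0.782 = max(0, 0.573) = 0.573 ≤ 0.573.

0.782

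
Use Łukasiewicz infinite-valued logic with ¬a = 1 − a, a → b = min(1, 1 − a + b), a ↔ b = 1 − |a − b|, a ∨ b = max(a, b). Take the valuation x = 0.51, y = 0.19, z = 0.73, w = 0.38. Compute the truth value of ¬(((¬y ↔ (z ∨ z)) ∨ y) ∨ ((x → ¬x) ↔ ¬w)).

0.08

¬y = 1 − 0.19 = 0.81
z ∨ z = max(0.73, 0.73) = 0.73
¬y ↔ (z ∨ z) = 1 − |0.81 − 0.73| = 1 − 0.08 = 0.92
(¬y ↔ (z ∨ z)) ∨ y = max(0.92, 0.19) = 0.92
¬x = 1 − 0.51 = 0.49
x → ¬x = min(1, 1 − 0.51 + 0.49) = min(1, 0.98) = 0.98
¬w = 1 − 0.38 = 0.62
(x → ¬x) ↔ ¬w = 1 − |0.98 − 0.62| = 1 − 0.36 = 0.64
((¬y ↔ (z ∨ z)) ∨ y) ∨ ((x → ¬x) ↔ ¬w) = max(0.92, 0.64) = 0.92
¬(((¬y ↔ (z ∨ z)) ∨ y) ∨ ((x → ¬x) ↔ ¬w)) = 1 − 0.92 = 0.08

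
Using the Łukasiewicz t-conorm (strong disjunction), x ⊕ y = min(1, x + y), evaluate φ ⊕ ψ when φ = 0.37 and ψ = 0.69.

1.00

φ ⊕ ψ = min(1, 0.37 + 0.69) = min(1, 1.06) = 1.00
For comparison, the Gödel t-conorm max(x, y) would give 0.69.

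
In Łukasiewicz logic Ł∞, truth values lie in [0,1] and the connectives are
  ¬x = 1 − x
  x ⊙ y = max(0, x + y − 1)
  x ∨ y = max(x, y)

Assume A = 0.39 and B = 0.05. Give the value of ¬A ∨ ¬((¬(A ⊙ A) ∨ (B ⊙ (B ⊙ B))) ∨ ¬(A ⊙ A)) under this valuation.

0.61

¬A = 1 − 0.39 = 0.61
A ⊙ A = max(0, 0.39 + 0.39 − 1) = max(0, -0.22) = 0.00
¬(A ⊙ A) = 1 − 0.00 = 1.00
B ⊙ B = max(0, 0.05 + 0.05 − 1) = max(0, -0.90) = 0.00
B ⊙ (B ⊙ B) = max(0, 0.05 + 0.00 − 1) = max(0, -0.95) = 0.00
¬(A ⊙ A) ∨ (B ⊙ (B ⊙ B)) = max(1.00, 0.00) = 1.00
(¬(A ⊙ A) ∨ (B ⊙ (B ⊙ B))) ∨ ¬(A ⊙ A) = max(1.00, 1.00) = 1.00
¬((¬(A ⊙ A) ∨ (B ⊙ (B ⊙ B))) ∨ ¬(A ⊙ A)) = 1 − 1.00 = 0.00
¬A ∨ ¬((¬(A ⊙ A) ∨ (B ⊙ (B ⊙ B))) ∨ ¬(A ⊙ A)) = max(0.61, 0.00) = 0.61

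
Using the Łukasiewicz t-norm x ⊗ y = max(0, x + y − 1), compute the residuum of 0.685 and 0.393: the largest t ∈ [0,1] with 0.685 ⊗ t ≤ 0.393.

0.708

The residuum of the Łukasiewicz t-norm gives the supremum: min(1, 1 − 0.685 + 0.393).
1 − 0.685 + 0.393 = 0.708, so t = min(1, 0.708) = 0.708.
Check: 0.685 ⊗ 0.708 = max(0, 0.393) = 0.393 ≤ 0.393.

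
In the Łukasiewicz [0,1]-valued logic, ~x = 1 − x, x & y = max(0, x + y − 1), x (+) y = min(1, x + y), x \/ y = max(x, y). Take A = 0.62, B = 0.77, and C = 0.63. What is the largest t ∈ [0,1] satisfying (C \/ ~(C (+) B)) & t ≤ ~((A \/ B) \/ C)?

C (+) B = min(1, 0.63 + 0.77) = min(1, 1.40) = 1.00
~(C (+) B) = 1 − 1.00 = 0.00
C \/ ~(C (+) B) = max(0.63, 0.00) = 0.63
So the left factor is C \/ ~(C (+) B) = 0.63.
A \/ B = max(0.62, 0.77) = 0.77
(A \/ B) \/ C = max(0.77, 0.63) = 0.77
~((A \/ B) \/ C) = 1 − 0.77 = 0.23
So the right-hand bound is ~((A \/ B) \/ C) = 0.23.
The residuum of the Łukasiewicz t-norm gives the supremum: min(1, 1 − 0.63 + 0.23).
1 − 0.63 + 0.23 = 0.60, so t = min(1, 0.60) = 0.60.
Check: 0.63 & 0.60 = max(0, 0.23) = 0.23 ≤ 0.23.

0.60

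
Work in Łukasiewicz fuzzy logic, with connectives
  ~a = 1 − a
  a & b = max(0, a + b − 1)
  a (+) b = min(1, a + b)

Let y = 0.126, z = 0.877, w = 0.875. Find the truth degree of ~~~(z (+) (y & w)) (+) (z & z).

0.876

y & w = max(0, 0.126 + 0.875 − 1) = max(0, 0.001) = 0.001
z (+) (y & w) = min(1, 0.877 + 0.001) = min(1, 0.878) = 0.878
~(z (+) (y & w)) = 1 − 0.878 = 0.122
~~(z (+) (y & w)) = 1 − 0.122 = 0.878
~~~(z (+) (y & w)) = 1 − 0.878 = 0.122
z & z = max(0, 0.877 + 0.877 − 1) = max(0, 0.754) = 0.754
~~~(z (+) (y & w)) (+) (z & z) = min(1, 0.122 + 0.754) = min(1, 0.876) = 0.876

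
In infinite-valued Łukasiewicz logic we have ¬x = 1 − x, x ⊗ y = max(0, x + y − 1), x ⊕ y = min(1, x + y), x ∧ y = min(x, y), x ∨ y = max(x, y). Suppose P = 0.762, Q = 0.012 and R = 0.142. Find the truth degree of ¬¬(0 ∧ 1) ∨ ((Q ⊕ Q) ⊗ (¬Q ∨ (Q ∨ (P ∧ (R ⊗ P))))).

0.012

0 ∧ 1 = min(0.000, 1.000) = 0.000
¬(0 ∧ 1) = 1 − 0.000 = 1.000
¬¬(0 ∧ 1) = 1 − 1.000 = 0.000
Q ⊕ Q = min(1, 0.012 + 0.012) = min(1, 0.024) = 0.024
¬Q = 1 − 0.012 = 0.988
R ⊗ P = max(0, 0.142 + 0.762 − 1) = max(0, -0.096) = 0.000
P ∧ (R ⊗ P) = min(0.762, 0.000) = 0.000
Q ∨ (P ∧ (R ⊗ P)) = max(0.012, 0.000) = 0.012
¬Q ∨ (Q ∨ (P ∧ (R ⊗ P))) = max(0.988, 0.012) = 0.988
(Q ⊕ Q) ⊗ (¬Q ∨ (Q ∨ (P ∧ (R ⊗ P)))) = max(0, 0.024 + 0.988 − 1) = max(0, 0.012) = 0.012
¬¬(0 ∧ 1) ∨ ((Q ⊕ Q) ⊗ (¬Q ∨ (Q ∨ (P ∧ (R ⊗ P))))) = max(0.000, 0.012) = 0.012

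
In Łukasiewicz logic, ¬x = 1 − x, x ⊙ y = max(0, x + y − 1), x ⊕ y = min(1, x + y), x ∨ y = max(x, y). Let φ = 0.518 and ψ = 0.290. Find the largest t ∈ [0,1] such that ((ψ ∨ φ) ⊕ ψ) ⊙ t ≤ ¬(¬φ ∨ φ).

0.674

ψ ∨ φ = max(0.290, 0.518) = 0.518
(ψ ∨ φ) ⊕ ψ = min(1, 0.518 + 0.290) = min(1, 0.808) = 0.808
So the left factor is (ψ ∨ φ) ⊕ ψ = 0.808.
¬φ = 1 − 0.518 = 0.482
¬φ ∨ φ = max(0.482, 0.518) = 0.518
¬(¬φ ∨ φ) = 1 − 0.518 = 0.482
So the right-hand bound is ¬(¬φ ∨ φ) = 0.482.
The residuum of the Łukasiewicz t-norm gives the supremum: min(1, 1 − 0.808 + 0.482).
1 − 0.808 + 0.482 = 0.674, so t = min(1, 0.674) = 0.674.
Check: 0.808 ⊙ 0.674 = max(0, 0.482) = 0.482 ≤ 0.482.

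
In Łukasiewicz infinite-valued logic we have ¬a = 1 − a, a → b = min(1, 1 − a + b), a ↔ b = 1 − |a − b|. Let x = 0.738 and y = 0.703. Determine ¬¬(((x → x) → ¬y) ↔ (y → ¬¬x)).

0.297

x → x = min(1, 1 − 0.738 + 0.738) = min(1, 1.000) = 1.000
¬y = 1 − 0.703 = 0.297
(x → x) → ¬y = min(1, 1 − 1.000 + 0.297) = min(1, 0.297) = 0.297
¬x = 1 − 0.738 = 0.262
¬¬x = 1 − 0.262 = 0.738
y → ¬¬x = min(1, 1 − 0.703 + 0.738) = min(1, 1.035) = 1.000
((x → x) → ¬y) ↔ (y → ¬¬x) = 1 − |0.297 − 1.000| = 1 − 0.703 = 0.297
¬(((x → x) → ¬y) ↔ (y → ¬¬x)) = 1 − 0.297 = 0.703
¬¬(((x → x) → ¬y) ↔ (y → ¬¬x)) = 1 − 0.703 = 0.297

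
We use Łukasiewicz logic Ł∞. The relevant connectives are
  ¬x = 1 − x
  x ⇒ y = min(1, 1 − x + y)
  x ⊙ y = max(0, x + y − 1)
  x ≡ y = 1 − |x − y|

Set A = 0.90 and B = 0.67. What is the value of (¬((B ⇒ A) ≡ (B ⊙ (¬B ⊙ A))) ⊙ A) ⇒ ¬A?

0.20

B ⇒ A = min(1, 1 − 0.67 + 0.90) = min(1, 1.23) = 1.00
¬B = 1 − 0.67 = 0.33
¬B ⊙ A = max(0, 0.33 + 0.90 − 1) = max(0, 0.23) = 0.23
B ⊙ (¬B ⊙ A) = max(0, 0.67 + 0.23 − 1) = max(0, -0.10) = 0.00
(B ⇒ A) ≡ (B ⊙ (¬B ⊙ A)) = 1 − |1.00 − 0.00| = 1 − 1.00 = 0.00
¬((B ⇒ A) ≡ (B ⊙ (¬B ⊙ A))) = 1 − 0.00 = 1.00
¬((B ⇒ A) ≡ (B ⊙ (¬B ⊙ A))) ⊙ A = max(0, 1.00 + 0.90 − 1) = max(0, 0.90) = 0.90
¬A = 1 − 0.90 = 0.10
(¬((B ⇒ A) ≡ (B ⊙ (¬B ⊙ A))) ⊙ A) ⇒ ¬A = min(1, 1 − 0.90 + 0.10) = min(1, 0.20) = 0.20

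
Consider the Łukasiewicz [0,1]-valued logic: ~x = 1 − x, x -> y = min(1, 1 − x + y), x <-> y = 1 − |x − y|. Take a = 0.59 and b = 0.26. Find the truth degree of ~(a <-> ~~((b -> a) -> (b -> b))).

0.41

b -> a = min(1, 1 − 0.26 + 0.59) = min(1, 1.33) = 1.00
b -> b = min(1, 1 − 0.26 + 0.26) = min(1, 1.00) = 1.00
(b -> a) -> (b -> b) = min(1, 1 − 1.00 + 1.00) = min(1, 1.00) = 1.00
~((b -> a) -> (b -> b)) = 1 − 1.00 = 0.00
~~((b -> a) -> (b -> b)) = 1 − 0.00 = 1.00
a <-> ~~((b -> a) -> (b -> b)) = 1 − |0.59 − 1.00| = 1 − 0.41 = 0.59
~(a <-> ~~((b -> a) -> (b -> b))) = 1 − 0.59 = 0.41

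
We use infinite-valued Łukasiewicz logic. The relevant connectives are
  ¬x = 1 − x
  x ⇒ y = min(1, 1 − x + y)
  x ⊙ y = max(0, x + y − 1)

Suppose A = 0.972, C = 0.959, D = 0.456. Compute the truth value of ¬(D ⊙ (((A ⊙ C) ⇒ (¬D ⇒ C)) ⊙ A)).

0.572

A ⊙ C = max(0, 0.972 + 0.959 − 1) = max(0, 0.931) = 0.931
¬D = 1 − 0.456 = 0.544
¬D ⇒ C = min(1, 1 − 0.544 + 0.959) = min(1, 1.415) = 1.000
(A ⊙ C) ⇒ (¬D ⇒ C) = min(1, 1 − 0.931 + 1.000) = min(1, 1.069) = 1.000
((A ⊙ C) ⇒ (¬D ⇒ C)) ⊙ A = max(0, 1.000 + 0.972 − 1) = max(0, 0.972) = 0.972
D ⊙ (((A ⊙ C) ⇒ (¬D ⇒ C)) ⊙ A) = max(0, 0.456 + 0.972 − 1) = max(0, 0.428) = 0.428
¬(D ⊙ (((A ⊙ C) ⇒ (¬D ⇒ C)) ⊙ A)) = 1 − 0.428 = 0.572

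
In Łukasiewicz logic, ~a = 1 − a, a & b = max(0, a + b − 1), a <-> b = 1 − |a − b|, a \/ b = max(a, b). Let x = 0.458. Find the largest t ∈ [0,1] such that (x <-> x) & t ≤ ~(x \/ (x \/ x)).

x <-> x = 1 − |0.458 − 0.458| = 1 − 0.000 = 1.000
So the left factor is x <-> x = 1.000.
x \/ x = max(0.458, 0.458) = 0.458
x \/ (x \/ x) = max(0.458, 0.458) = 0.458
~(x \/ (x \/ x)) = 1 − 0.458 = 0.542
So the right-hand bound is ~(x \/ (x \/ x)) = 0.542.
The residuum of the Łukasiewicz t-norm gives the supremum: min(1, 1 − 1.000 + 0.542).
1 − 1.000 + 0.542 = 0.542, so t = min(1, 0.542) = 0.542.
Check: 1.000 & 0.542 = max(0, 0.542) = 0.542 ≤ 0.542.

0.542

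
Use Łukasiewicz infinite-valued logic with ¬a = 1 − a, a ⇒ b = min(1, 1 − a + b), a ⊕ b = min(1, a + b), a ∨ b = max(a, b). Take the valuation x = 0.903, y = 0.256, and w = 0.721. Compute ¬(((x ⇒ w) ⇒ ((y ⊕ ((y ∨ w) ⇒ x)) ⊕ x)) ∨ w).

0.000

x ⇒ w = min(1, 1 − 0.903 + 0.721) = min(1, 0.818) = 0.818
y ∨ w = max(0.256, 0.721) = 0.721
(y ∨ w) ⇒ x = min(1, 1 − 0.721 + 0.903) = min(1, 1.182) = 1.000
y ⊕ ((y ∨ w) ⇒ x) = min(1, 0.256 + 1.000) = min(1, 1.256) = 1.000
(y ⊕ ((y ∨ w) ⇒ x)) ⊕ x = min(1, 1.000 + 0.903) = min(1, 1.903) = 1.000
(x ⇒ w) ⇒ ((y ⊕ ((y ∨ w) ⇒ x)) ⊕ x) = min(1, 1 − 0.818 + 1.000) = min(1, 1.182) = 1.000
((x ⇒ w) ⇒ ((y ⊕ ((y ∨ w) ⇒ x)) ⊕ x)) ∨ w = max(1.000, 0.721) = 1.000
¬(((x ⇒ w) ⇒ ((y ⊕ ((y ∨ w) ⇒ x)) ⊕ x)) ∨ w) = 1 − 1.000 = 0.000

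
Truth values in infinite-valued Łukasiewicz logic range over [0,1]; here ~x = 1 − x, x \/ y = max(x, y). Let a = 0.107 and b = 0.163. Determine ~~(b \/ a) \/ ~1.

0.163

b \/ a = max(0.163, 0.107) = 0.163
~(b \/ a) = 1 − 0.163 = 0.837
~~(b \/ a) = 1 − 0.837 = 0.163
~1 = 1 − 1.000 = 0.000
~~(b \/ a) \/ ~1 = max(0.163, 0.000) = 0.163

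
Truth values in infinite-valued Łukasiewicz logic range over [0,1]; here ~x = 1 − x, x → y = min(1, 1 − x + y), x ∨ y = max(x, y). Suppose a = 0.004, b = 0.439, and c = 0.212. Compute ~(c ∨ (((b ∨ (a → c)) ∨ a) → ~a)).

a → c = min(1, 1 − 0.004 + 0.212) = min(1, 1.208) = 1.000
b ∨ (a → c) = max(0.439, 1.000) = 1.000
(b ∨ (a → c)) ∨ a = max(1.000, 0.004) = 1.000
~a = 1 − 0.004 = 0.996
((b ∨ (a → c)) ∨ a) → ~a = min(1, 1 − 1.000 + 0.996) = min(1, 0.996) = 0.996
c ∨ (((b ∨ (a → c)) ∨ a) → ~a) = max(0.212, 0.996) = 0.996
~(c ∨ (((b ∨ (a → c)) ∨ a) → ~a)) = 1 − 0.996 = 0.004

0.004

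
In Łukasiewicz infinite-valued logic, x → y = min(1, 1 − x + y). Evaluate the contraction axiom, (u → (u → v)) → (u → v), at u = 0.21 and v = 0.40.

u → v = min(1, 1 − 0.21 + 0.40) = min(1, 1.19) = 1.00
u → (u → v) = min(1, 1 − 0.21 + 1.00) = min(1, 1.79) = 1.00
(u → (u → v)) → (u → v) = min(1, 1 − 1.00 + 1.00) = min(1, 1.00) = 1.00

1.00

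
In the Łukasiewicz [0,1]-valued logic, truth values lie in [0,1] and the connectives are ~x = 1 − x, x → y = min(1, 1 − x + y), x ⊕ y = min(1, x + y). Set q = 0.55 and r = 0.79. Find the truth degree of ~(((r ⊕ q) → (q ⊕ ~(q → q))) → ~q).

r ⊕ q = min(1, 0.79 + 0.55) = min(1, 1.34) = 1.00
q → q = min(1, 1 − 0.55 + 0.55) = min(1, 1.00) = 1.00
~(q → q) = 1 − 1.00 = 0.00
q ⊕ ~(q → q) = min(1, 0.55 + 0.00) = min(1, 0.55) = 0.55
(r ⊕ q) → (q ⊕ ~(q → q)) = min(1, 1 − 1.00 + 0.55) = min(1, 0.55) = 0.55
~q = 1 − 0.55 = 0.45
((r ⊕ q) → (q ⊕ ~(q → q))) → ~q = min(1, 1 − 0.55 + 0.45) = min(1, 0.90) = 0.90
~(((r ⊕ q) → (q ⊕ ~(q → q))) → ~q) = 1 − 0.90 = 0.10

0.10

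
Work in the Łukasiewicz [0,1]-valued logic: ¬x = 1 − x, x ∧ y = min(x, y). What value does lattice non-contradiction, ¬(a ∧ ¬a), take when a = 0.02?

0.98

¬a = 1 − 0.02 = 0.98
a ∧ ¬a = min(0.02, 0.98) = 0.02
¬(a ∧ ¬a) = 1 − 0.02 = 0.98
(The value 0.98 < 1 shows this instance is not satisfied; not a Ł∞-tautology — its value is 1 − min(a, 1−a).)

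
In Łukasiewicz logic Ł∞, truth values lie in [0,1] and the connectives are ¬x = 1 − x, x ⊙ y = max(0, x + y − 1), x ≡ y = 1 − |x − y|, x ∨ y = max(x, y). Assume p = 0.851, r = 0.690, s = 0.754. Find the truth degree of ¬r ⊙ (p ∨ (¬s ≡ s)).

0.161

¬r = 1 − 0.690 = 0.310
¬s = 1 − 0.754 = 0.246
¬s ≡ s = 1 − |0.246 − 0.754| = 1 − 0.508 = 0.492
p ∨ (¬s ≡ s) = max(0.851, 0.492) = 0.851
¬r ⊙ (p ∨ (¬s ≡ s)) = max(0, 0.310 + 0.851 − 1) = max(0, 0.161) = 0.161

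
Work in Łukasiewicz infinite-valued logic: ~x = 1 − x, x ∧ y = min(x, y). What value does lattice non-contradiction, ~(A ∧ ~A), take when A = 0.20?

0.80

~A = 1 − 0.20 = 0.80
A ∧ ~A = min(0.20, 0.80) = 0.20
~(A ∧ ~A) = 1 − 0.20 = 0.80
(The value 0.80 < 1 shows this instance is not satisfied; not a Ł∞-tautology — its value is 1 − min(a, 1−a).)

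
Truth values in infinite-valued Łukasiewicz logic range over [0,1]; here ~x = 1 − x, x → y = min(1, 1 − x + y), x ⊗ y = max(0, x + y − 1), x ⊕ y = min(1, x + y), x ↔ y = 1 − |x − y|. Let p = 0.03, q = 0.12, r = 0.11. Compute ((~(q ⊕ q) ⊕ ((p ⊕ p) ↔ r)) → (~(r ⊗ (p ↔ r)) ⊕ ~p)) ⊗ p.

q ⊕ q = min(1, 0.12 + 0.12) = min(1, 0.24) = 0.24
~(q ⊕ q) = 1 − 0.24 = 0.76
p ⊕ p = min(1, 0.03 + 0.03) = min(1, 0.06) = 0.06
(p ⊕ p) ↔ r = 1 − |0.06 − 0.11| = 1 − 0.05 = 0.95
~(q ⊕ q) ⊕ ((p ⊕ p) ↔ r) = min(1, 0.76 + 0.95) = min(1, 1.71) = 1.00
p ↔ r = 1 − |0.03 − 0.11| = 1 − 0.08 = 0.92
r ⊗ (p ↔ r) = max(0, 0.11 + 0.92 − 1) = max(0, 0.03) = 0.03
~(r ⊗ (p ↔ r)) = 1 − 0.03 = 0.97
~p = 1 − 0.03 = 0.97
~(r ⊗ (p ↔ r)) ⊕ ~p = min(1, 0.97 + 0.97) = min(1, 1.94) = 1.00
(~(q ⊕ q) ⊕ ((p ⊕ p) ↔ r)) → (~(r ⊗ (p ↔ r)) ⊕ ~p) = min(1, 1 − 1.00 + 1.00) = min(1, 1.00) = 1.00
((~(q ⊕ q) ⊕ ((p ⊕ p) ↔ r)) → (~(r ⊗ (p ↔ r)) ⊕ ~p)) ⊗ p = max(0, 1.00 + 0.03 − 1) = max(0, 0.03) = 0.03

0.03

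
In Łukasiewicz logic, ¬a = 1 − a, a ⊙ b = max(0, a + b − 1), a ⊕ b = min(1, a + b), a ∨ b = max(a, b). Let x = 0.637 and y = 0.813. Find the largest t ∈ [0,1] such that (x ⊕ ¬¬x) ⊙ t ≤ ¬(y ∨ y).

0.187

¬x = 1 − 0.637 = 0.363
¬¬x = 1 − 0.363 = 0.637
x ⊕ ¬¬x = min(1, 0.637 + 0.637) = min(1, 1.274) = 1.000
So the left factor is x ⊕ ¬¬x = 1.000.
y ∨ y = max(0.813, 0.813) = 0.813
¬(y ∨ y) = 1 − 0.813 = 0.187
So the right-hand bound is ¬(y ∨ y) = 0.187.
The residuum of the Łukasiewicz t-norm gives the supremum: min(1, 1 − 1.000 + 0.187).
1 − 1.000 + 0.187 = 0.187, so t = min(1, 0.187) = 0.187.
Check: 1.000 ⊙ 0.187 = max(0, 0.187) = 0.187 ≤ 0.187.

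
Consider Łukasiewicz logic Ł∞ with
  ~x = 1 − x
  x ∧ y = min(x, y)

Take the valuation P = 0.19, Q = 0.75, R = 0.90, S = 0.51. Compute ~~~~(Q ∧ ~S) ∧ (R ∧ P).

0.19

~S = 1 − 0.51 = 0.49
Q ∧ ~S = min(0.75, 0.49) = 0.49
~(Q ∧ ~S) = 1 − 0.49 = 0.51
~~(Q ∧ ~S) = 1 − 0.51 = 0.49
~~~(Q ∧ ~S) = 1 − 0.49 = 0.51
~~~~(Q ∧ ~S) = 1 − 0.51 = 0.49
R ∧ P = min(0.90, 0.19) = 0.19
~~~~(Q ∧ ~S) ∧ (R ∧ P) = min(0.49, 0.19) = 0.19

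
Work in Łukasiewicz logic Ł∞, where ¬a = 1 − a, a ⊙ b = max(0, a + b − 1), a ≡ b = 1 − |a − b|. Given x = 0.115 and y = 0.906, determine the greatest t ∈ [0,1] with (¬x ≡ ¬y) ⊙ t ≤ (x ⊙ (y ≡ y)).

¬x = 1 − 0.115 = 0.885
¬y = 1 − 0.906 = 0.094
¬x ≡ ¬y = 1 − |0.885 − 0.094| = 1 − 0.791 = 0.209
So the left factor is ¬x ≡ ¬y = 0.209.
y ≡ y = 1 − |0.906 − 0.906| = 1 − 0.000 = 1.000
x ⊙ (y ≡ y) = max(0, 0.115 + 1.000 − 1) = max(0, 0.115) = 0.115
So the right-hand bound is x ⊙ (y ≡ y) = 0.115.
The residuum of the Łukasiewicz t-norm gives the supremum: min(1, 1 − 0.209 + 0.115).
1 − 0.209 + 0.115 = 0.906, so t = min(1, 0.906) = 0.906.
Check: 0.209 ⊙ 0.906 = max(0, 0.115) = 0.115 ≤ 0.115.

0.906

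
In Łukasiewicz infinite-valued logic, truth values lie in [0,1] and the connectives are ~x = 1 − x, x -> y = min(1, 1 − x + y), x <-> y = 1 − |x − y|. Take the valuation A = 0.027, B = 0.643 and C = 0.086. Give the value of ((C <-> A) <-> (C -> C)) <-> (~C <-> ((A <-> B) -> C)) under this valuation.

0.847

C <-> A = 1 − |0.086 − 0.027| = 1 − 0.059 = 0.941
C -> C = min(1, 1 − 0.086 + 0.086) = min(1, 1.000) = 1.000
(C <-> A) <-> (C -> C) = 1 − |0.941 − 1.000| = 1 − 0.059 = 0.941
~C = 1 − 0.086 = 0.914
A <-> B = 1 − |0.027 − 0.643| = 1 − 0.616 = 0.384
(A <-> B) -> C = min(1, 1 − 0.384 + 0.086) = min(1, 0.702) = 0.702
~C <-> ((A <-> B) -> C) = 1 − |0.914 − 0.702| = 1 − 0.212 = 0.788
((C <-> A) <-> (C -> C)) <-> (~C <-> ((A <-> B) -> C)) = 1 − |0.941 − 0.788| = 1 − 0.153 = 0.847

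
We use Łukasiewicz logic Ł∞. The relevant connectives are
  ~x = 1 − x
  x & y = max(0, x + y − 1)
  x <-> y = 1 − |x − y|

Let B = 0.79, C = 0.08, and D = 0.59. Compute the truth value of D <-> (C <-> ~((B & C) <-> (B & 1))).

0.70

B & C = max(0, 0.79 + 0.08 − 1) = max(0, -0.13) = 0.00
B & 1 = max(0, 0.79 + 1.00 − 1) = max(0, 0.79) = 0.79
(B & C) <-> (B & 1) = 1 − |0.00 − 0.79| = 1 − 0.79 = 0.21
~((B & C) <-> (B & 1)) = 1 − 0.21 = 0.79
C <-> ~((B & C) <-> (B & 1)) = 1 − |0.08 − 0.79| = 1 − 0.71 = 0.29
D <-> (C <-> ~((B & C) <-> (B & 1))) = 1 − |0.59 − 0.29| = 1 − 0.30 = 0.70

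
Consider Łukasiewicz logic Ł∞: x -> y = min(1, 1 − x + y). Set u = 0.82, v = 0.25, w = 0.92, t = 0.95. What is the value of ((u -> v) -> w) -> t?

u -> v = min(1, 1 − 0.82 + 0.25) = min(1, 0.43) = 0.43
(u -> v) -> w = min(1, 1 − 0.43 + 0.92) = min(1, 1.49) = 1.00
((u -> v) -> w) -> t = min(1, 1 − 1.00 + 0.95) = min(1, 0.95) = 0.95

0.95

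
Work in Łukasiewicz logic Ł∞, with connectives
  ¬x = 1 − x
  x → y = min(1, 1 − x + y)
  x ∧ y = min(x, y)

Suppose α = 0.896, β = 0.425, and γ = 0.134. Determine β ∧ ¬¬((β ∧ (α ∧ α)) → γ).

α ∧ α = min(0.896, 0.896) = 0.896
β ∧ (α ∧ α) = min(0.425, 0.896) = 0.425
(β ∧ (α ∧ α)) → γ = min(1, 1 − 0.425 + 0.134) = min(1, 0.709) = 0.709
¬((β ∧ (α ∧ α)) → γ) = 1 − 0.709 = 0.291
¬¬((β ∧ (α ∧ α)) → γ) = 1 − 0.291 = 0.709
β ∧ ¬¬((β ∧ (α ∧ α)) → γ) = min(0.425, 0.709) = 0.425

0.425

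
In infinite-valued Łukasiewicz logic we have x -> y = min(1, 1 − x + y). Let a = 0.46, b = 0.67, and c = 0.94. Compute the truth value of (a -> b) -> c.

0.94

a -> b = min(1, 1 − 0.46 + 0.67) = min(1, 1.21) = 1.00
(a -> b) -> c = min(1, 1 − 1.00 + 0.94) = min(1, 0.94) = 0.94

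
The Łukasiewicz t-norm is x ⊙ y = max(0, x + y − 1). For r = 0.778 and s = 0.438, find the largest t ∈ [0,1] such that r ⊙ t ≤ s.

The residuum of the Łukasiewicz t-norm gives the supremum: min(1, 1 − 0.778 + 0.438).
1 − 0.778 + 0.438 = 0.660, so t = min(1, 0.660) = 0.660.
Check: 0.778 ⊙ 0.660 = max(0, 0.438) = 0.438 ≤ 0.438.

0.660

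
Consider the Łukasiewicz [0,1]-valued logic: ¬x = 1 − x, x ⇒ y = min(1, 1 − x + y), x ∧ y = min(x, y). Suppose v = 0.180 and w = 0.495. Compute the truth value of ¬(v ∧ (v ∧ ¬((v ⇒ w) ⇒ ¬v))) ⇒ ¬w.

0.685

v ⇒ w = min(1, 1 − 0.180 + 0.495) = min(1, 1.315) = 1.000
¬v = 1 − 0.180 = 0.820
(v ⇒ w) ⇒ ¬v = min(1, 1 − 1.000 + 0.820) = min(1, 0.820) = 0.820
¬((v ⇒ w) ⇒ ¬v) = 1 − 0.820 = 0.180
v ∧ ¬((v ⇒ w) ⇒ ¬v) = min(0.180, 0.180) = 0.180
v ∧ (v ∧ ¬((v ⇒ w) ⇒ ¬v)) = min(0.180, 0.180) = 0.180
¬(v ∧ (v ∧ ¬((v ⇒ w) ⇒ ¬v))) = 1 − 0.180 = 0.820
¬w = 1 − 0.495 = 0.505
¬(v ∧ (v ∧ ¬((v ⇒ w) ⇒ ¬v))) ⇒ ¬w = min(1, 1 − 0.820 + 0.505) = min(1, 0.685) = 0.685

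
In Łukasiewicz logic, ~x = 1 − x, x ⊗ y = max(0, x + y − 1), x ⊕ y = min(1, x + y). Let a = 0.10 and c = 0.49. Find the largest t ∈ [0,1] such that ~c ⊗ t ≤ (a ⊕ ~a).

~c = 1 − 0.49 = 0.51
So the left factor is ~c = 0.51.
~a = 1 − 0.10 = 0.90
a ⊕ ~a = min(1, 0.10 + 0.90) = min(1, 1.00) = 1.00
So the right-hand bound is a ⊕ ~a = 1.00.
The residuum of the Łukasiewicz t-norm gives the supremum: min(1, 1 − 0.51 + 1.00).
1 − 0.51 + 1.00 = 1.49, so t = min(1, 1.49) = 1.00.
Check: 0.51 ⊗ 1.00 = max(0, 0.51) = 0.51 ≤ 1.00.

1.00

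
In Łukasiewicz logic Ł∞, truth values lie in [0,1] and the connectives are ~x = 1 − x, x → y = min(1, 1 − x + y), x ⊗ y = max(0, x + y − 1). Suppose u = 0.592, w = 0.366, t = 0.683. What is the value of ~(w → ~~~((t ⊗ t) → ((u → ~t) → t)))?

t ⊗ t = max(0, 0.683 + 0.683 − 1) = max(0, 0.366) = 0.366
~t = 1 − 0.683 = 0.317
u → ~t = min(1, 1 − 0.592 + 0.317) = min(1, 0.725) = 0.725
(u → ~t) → t = min(1, 1 − 0.725 + 0.683) = min(1, 0.958) = 0.958
(t ⊗ t) → ((u → ~t) → t) = min(1, 1 − 0.366 + 0.958) = min(1, 1.592) = 1.000
~((t ⊗ t) → ((u → ~t) → t)) = 1 − 1.000 = 0.000
~~((t ⊗ t) → ((u → ~t) → t)) = 1 − 0.000 = 1.000
~~~((t ⊗ t) → ((u → ~t) → t)) = 1 − 1.000 = 0.000
w → ~~~((t ⊗ t) → ((u → ~t) → t)) = min(1, 1 − 0.366 + 0.000) = min(1, 0.634) = 0.634
~(w → ~~~((t ⊗ t) → ((u → ~t) → t))) = 1 − 0.634 = 0.366

0.366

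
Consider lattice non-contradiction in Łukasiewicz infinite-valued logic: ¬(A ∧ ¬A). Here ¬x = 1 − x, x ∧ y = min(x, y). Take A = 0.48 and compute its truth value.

0.52

¬A = 1 − 0.48 = 0.52
A ∧ ¬A = min(0.48, 0.52) = 0.48
¬(A ∧ ¬A) = 1 − 0.48 = 0.52
(The value 0.52 < 1 shows this instance is not satisfied; not a Ł∞-tautology — its value is 1 − min(a, 1−a).)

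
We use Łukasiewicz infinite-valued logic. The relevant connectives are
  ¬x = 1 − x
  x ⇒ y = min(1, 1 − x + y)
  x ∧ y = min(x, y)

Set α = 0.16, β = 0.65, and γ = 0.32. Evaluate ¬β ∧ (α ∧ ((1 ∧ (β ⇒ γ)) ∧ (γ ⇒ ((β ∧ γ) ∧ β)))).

¬β = 1 − 0.65 = 0.35
β ⇒ γ = min(1, 1 − 0.65 + 0.32) = min(1, 0.67) = 0.67
1 ∧ (β ⇒ γ) = min(1.00, 0.67) = 0.67
β ∧ γ = min(0.65, 0.32) = 0.32
(β ∧ γ) ∧ β = min(0.32, 0.65) = 0.32
γ ⇒ ((β ∧ γ) ∧ β) = min(1, 1 − 0.32 + 0.32) = min(1, 1.00) = 1.00
(1 ∧ (β ⇒ γ)) ∧ (γ ⇒ ((β ∧ γ) ∧ β)) = min(0.67, 1.00) = 0.67
α ∧ ((1 ∧ (β ⇒ γ)) ∧ (γ ⇒ ((β ∧ γ) ∧ β))) = min(0.16, 0.67) = 0.16
¬β ∧ (α ∧ ((1 ∧ (β ⇒ γ)) ∧ (γ ⇒ ((β ∧ γ) ∧ β)))) = min(0.35, 0.16) = 0.16

0.16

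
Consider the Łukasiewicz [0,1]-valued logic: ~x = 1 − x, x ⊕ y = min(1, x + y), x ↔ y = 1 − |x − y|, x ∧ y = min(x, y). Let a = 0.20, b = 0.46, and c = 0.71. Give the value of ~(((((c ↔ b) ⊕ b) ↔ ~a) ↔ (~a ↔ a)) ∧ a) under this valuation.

c ↔ b = 1 − |0.71 − 0.46| = 1 − 0.25 = 0.75
(c ↔ b) ⊕ b = min(1, 0.75 + 0.46) = min(1, 1.21) = 1.00
~a = 1 − 0.20 = 0.80
((c ↔ b) ⊕ b) ↔ ~a = 1 − |1.00 − 0.80| = 1 − 0.20 = 0.80
~a ↔ a = 1 − |0.80 − 0.20| = 1 − 0.60 = 0.40
(((c ↔ b) ⊕ b) ↔ ~a) ↔ (~a ↔ a) = 1 − |0.80 − 0.40| = 1 − 0.40 = 0.60
((((c ↔ b) ⊕ b) ↔ ~a) ↔ (~a ↔ a)) ∧ a = min(0.60, 0.20) = 0.20
~(((((c ↔ b) ⊕ b) ↔ ~a) ↔ (~a ↔ a)) ∧ a) = 1 − 0.20 = 0.80

0.80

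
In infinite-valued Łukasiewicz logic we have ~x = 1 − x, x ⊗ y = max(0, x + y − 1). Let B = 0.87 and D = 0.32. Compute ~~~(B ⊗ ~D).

0.45

~D = 1 − 0.32 = 0.68
B ⊗ ~D = max(0, 0.87 + 0.68 − 1) = max(0, 0.55) = 0.55
~(B ⊗ ~D) = 1 − 0.55 = 0.45
~~(B ⊗ ~D) = 1 − 0.45 = 0.55
~~~(B ⊗ ~D) = 1 − 0.55 = 0.45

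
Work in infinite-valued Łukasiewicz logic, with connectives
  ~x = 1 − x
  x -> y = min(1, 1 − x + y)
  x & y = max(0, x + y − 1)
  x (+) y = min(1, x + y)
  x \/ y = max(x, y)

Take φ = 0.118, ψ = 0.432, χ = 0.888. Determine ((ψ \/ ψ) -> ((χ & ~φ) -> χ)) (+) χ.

1.000

ψ \/ ψ = max(0.432, 0.432) = 0.432
~φ = 1 − 0.118 = 0.882
χ & ~φ = max(0, 0.888 + 0.882 − 1) = max(0, 0.770) = 0.770
(χ & ~φ) -> χ = min(1, 1 − 0.770 + 0.888) = min(1, 1.118) = 1.000
(ψ \/ ψ) -> ((χ & ~φ) -> χ) = min(1, 1 − 0.432 + 1.000) = min(1, 1.568) = 1.000
((ψ \/ ψ) -> ((χ & ~φ) -> χ)) (+) χ = min(1, 1.000 + 0.888) = min(1, 1.888) = 1.000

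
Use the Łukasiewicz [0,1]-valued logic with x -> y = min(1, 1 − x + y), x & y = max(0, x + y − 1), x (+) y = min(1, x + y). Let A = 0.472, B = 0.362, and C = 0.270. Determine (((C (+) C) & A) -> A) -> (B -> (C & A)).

C (+) C = min(1, 0.270 + 0.270) = min(1, 0.540) = 0.540
(C (+) C) & A = max(0, 0.540 + 0.472 − 1) = max(0, 0.012) = 0.012
((C (+) C) & A) -> A = min(1, 1 − 0.012 + 0.472) = min(1, 1.460) = 1.000
C & A = max(0, 0.270 + 0.472 − 1) = max(0, -0.258) = 0.000
B -> (C & A) = min(1, 1 − 0.362 + 0.000) = min(1, 0.638) = 0.638
(((C (+) C) & A) -> A) -> (B -> (C & A)) = min(1, 1 − 1.000 + 0.638) = min(1, 0.638) = 0.638

0.638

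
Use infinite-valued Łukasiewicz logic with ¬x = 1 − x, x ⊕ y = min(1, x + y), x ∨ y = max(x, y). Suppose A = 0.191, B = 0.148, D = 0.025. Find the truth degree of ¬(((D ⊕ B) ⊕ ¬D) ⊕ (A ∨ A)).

0.000

D ⊕ B = min(1, 0.025 + 0.148) = min(1, 0.173) = 0.173
¬D = 1 − 0.025 = 0.975
(D ⊕ B) ⊕ ¬D = min(1, 0.173 + 0.975) = min(1, 1.148) = 1.000
A ∨ A = max(0.191, 0.191) = 0.191
((D ⊕ B) ⊕ ¬D) ⊕ (A ∨ A) = min(1, 1.000 + 0.191) = min(1, 1.191) = 1.000
¬(((D ⊕ B) ⊕ ¬D) ⊕ (A ∨ A)) = 1 − 1.000 = 0.000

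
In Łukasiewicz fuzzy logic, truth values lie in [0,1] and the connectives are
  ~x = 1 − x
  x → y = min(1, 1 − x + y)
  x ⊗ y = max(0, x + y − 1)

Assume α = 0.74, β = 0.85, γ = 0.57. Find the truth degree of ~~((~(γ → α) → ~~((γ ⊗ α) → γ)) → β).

0.85

γ → α = min(1, 1 − 0.57 + 0.74) = min(1, 1.17) = 1.00
~(γ → α) = 1 − 1.00 = 0.00
γ ⊗ α = max(0, 0.57 + 0.74 − 1) = max(0, 0.31) = 0.31
(γ ⊗ α) → γ = min(1, 1 − 0.31 + 0.57) = min(1, 1.26) = 1.00
~((γ ⊗ α) → γ) = 1 − 1.00 = 0.00
~~((γ ⊗ α) → γ) = 1 − 0.00 = 1.00
~(γ → α) → ~~((γ ⊗ α) → γ) = min(1, 1 − 0.00 + 1.00) = min(1, 2.00) = 1.00
(~(γ → α) → ~~((γ ⊗ α) → γ)) → β = min(1, 1 − 1.00 + 0.85) = min(1, 0.85) = 0.85
~((~(γ → α) → ~~((γ ⊗ α) → γ)) → β) = 1 − 0.85 = 0.15
~~((~(γ → α) → ~~((γ ⊗ α) → γ)) → β) = 1 − 0.15 = 0.85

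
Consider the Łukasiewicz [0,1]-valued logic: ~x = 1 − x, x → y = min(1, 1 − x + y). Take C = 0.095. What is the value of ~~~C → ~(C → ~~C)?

~C = 1 − 0.095 = 0.905
~~C = 1 − 0.905 = 0.095
~~~C = 1 − 0.095 = 0.905
C → ~~C = min(1, 1 − 0.095 + 0.095) = min(1, 1.000) = 1.000
~(C → ~~C) = 1 − 1.000 = 0.000
~~~C → ~(C → ~~C) = min(1, 1 − 0.905 + 0.000) = min(1, 0.095) = 0.095

0.095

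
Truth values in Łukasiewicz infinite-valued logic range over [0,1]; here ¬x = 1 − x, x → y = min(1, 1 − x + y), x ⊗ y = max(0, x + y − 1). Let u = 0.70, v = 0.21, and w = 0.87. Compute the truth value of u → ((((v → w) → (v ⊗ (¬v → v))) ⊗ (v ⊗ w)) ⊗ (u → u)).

0.30

v → w = min(1, 1 − 0.21 + 0.87) = min(1, 1.66) = 1.00
¬v = 1 − 0.21 = 0.79
¬v → v = min(1, 1 − 0.79 + 0.21) = min(1, 0.42) = 0.42
v ⊗ (¬v → v) = max(0, 0.21 + 0.42 − 1) = max(0, -0.37) = 0.00
(v → w) → (v ⊗ (¬v → v)) = min(1, 1 − 1.00 + 0.00) = min(1, 0.00) = 0.00
v ⊗ w = max(0, 0.21 + 0.87 − 1) = max(0, 0.08) = 0.08
((v → w) → (v ⊗ (¬v → v))) ⊗ (v ⊗ w) = max(0, 0.00 + 0.08 − 1) = max(0, -0.92) = 0.00
u → u = min(1, 1 − 0.70 + 0.70) = min(1, 1.00) = 1.00
(((v → w) → (v ⊗ (¬v → v))) ⊗ (v ⊗ w)) ⊗ (u → u) = max(0, 0.00 + 1.00 − 1) = max(0, 0.00) = 0.00
u → ((((v → w) → (v ⊗ (¬v → v))) ⊗ (v ⊗ w)) ⊗ (u → u)) = min(1, 1 − 0.70 + 0.00) = min(1, 0.30) = 0.30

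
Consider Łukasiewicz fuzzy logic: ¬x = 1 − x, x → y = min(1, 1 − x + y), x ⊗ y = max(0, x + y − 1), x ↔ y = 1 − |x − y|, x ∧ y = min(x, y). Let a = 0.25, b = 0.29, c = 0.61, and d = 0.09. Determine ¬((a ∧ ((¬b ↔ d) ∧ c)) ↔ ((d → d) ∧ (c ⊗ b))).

¬b = 1 − 0.29 = 0.71
¬b ↔ d = 1 − |0.71 − 0.09| = 1 − 0.62 = 0.38
(¬b ↔ d) ∧ c = min(0.38, 0.61) = 0.38
a ∧ ((¬b ↔ d) ∧ c) = min(0.25, 0.38) = 0.25
d → d = min(1, 1 − 0.09 + 0.09) = min(1, 1.00) = 1.00
c ⊗ b = max(0, 0.61 + 0.29 − 1) = max(0, -0.10) = 0.00
(d → d) ∧ (c ⊗ b) = min(1.00, 0.00) = 0.00
(a ∧ ((¬b ↔ d) ∧ c)) ↔ ((d → d) ∧ (c ⊗ b)) = 1 − |0.25 − 0.00| = 1 − 0.25 = 0.75
¬((a ∧ ((¬b ↔ d) ∧ c)) ↔ ((d → d) ∧ (c ⊗ b))) = 1 − 0.75 = 0.25

0.25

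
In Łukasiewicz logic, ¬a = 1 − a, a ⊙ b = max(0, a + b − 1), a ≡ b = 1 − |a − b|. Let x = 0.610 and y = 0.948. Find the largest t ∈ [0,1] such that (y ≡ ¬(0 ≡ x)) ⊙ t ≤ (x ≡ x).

1.000

0 ≡ x = 1 − |0.000 − 0.610| = 1 − 0.610 = 0.390
¬(0 ≡ x) = 1 − 0.390 = 0.610
y ≡ ¬(0 ≡ x) = 1 − |0.948 − 0.610| = 1 − 0.338 = 0.662
So the left factor is y ≡ ¬(0 ≡ x) = 0.662.
x ≡ x = 1 − |0.610 − 0.610| = 1 − 0.000 = 1.000
So the right-hand bound is x ≡ x = 1.000.
The residuum of the Łukasiewicz t-norm gives the supremum: min(1, 1 − 0.662 + 1.000).
1 − 0.662 + 1.000 = 1.338, so t = min(1, 1.338) = 1.000.
Check: 0.662 ⊙ 1.000 = max(0, 0.662) = 0.662 ≤ 1.000.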